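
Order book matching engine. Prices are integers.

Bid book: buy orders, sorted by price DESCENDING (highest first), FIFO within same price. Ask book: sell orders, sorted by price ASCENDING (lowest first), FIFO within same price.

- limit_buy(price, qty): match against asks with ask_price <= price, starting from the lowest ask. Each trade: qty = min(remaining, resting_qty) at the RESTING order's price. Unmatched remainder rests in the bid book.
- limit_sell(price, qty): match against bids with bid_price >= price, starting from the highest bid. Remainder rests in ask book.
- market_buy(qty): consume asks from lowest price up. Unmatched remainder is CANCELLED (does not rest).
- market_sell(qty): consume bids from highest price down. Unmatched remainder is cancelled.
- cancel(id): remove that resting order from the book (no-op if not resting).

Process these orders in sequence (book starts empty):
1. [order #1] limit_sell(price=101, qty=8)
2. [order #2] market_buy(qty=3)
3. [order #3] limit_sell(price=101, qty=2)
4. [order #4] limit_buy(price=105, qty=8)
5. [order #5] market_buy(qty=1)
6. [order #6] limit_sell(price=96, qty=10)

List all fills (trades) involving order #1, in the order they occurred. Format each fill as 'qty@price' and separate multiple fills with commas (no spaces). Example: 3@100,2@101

Answer: 3@101,5@101

Derivation:
After op 1 [order #1] limit_sell(price=101, qty=8): fills=none; bids=[-] asks=[#1:8@101]
After op 2 [order #2] market_buy(qty=3): fills=#2x#1:3@101; bids=[-] asks=[#1:5@101]
After op 3 [order #3] limit_sell(price=101, qty=2): fills=none; bids=[-] asks=[#1:5@101 #3:2@101]
After op 4 [order #4] limit_buy(price=105, qty=8): fills=#4x#1:5@101 #4x#3:2@101; bids=[#4:1@105] asks=[-]
After op 5 [order #5] market_buy(qty=1): fills=none; bids=[#4:1@105] asks=[-]
After op 6 [order #6] limit_sell(price=96, qty=10): fills=#4x#6:1@105; bids=[-] asks=[#6:9@96]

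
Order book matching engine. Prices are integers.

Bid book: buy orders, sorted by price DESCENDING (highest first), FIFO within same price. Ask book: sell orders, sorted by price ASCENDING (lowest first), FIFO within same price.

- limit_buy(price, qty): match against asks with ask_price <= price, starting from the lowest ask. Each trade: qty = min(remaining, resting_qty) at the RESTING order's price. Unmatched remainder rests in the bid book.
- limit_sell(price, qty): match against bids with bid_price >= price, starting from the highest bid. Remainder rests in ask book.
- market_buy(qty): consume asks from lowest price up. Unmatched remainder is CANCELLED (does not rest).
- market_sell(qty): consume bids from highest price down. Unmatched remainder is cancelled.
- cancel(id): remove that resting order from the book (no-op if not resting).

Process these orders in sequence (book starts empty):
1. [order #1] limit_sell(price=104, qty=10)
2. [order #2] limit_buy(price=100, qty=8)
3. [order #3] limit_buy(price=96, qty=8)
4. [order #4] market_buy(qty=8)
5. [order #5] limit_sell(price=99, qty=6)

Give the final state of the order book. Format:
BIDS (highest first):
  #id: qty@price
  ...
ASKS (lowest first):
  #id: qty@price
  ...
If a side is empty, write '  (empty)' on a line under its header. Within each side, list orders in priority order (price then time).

Answer: BIDS (highest first):
  #2: 2@100
  #3: 8@96
ASKS (lowest first):
  #1: 2@104

Derivation:
After op 1 [order #1] limit_sell(price=104, qty=10): fills=none; bids=[-] asks=[#1:10@104]
After op 2 [order #2] limit_buy(price=100, qty=8): fills=none; bids=[#2:8@100] asks=[#1:10@104]
After op 3 [order #3] limit_buy(price=96, qty=8): fills=none; bids=[#2:8@100 #3:8@96] asks=[#1:10@104]
After op 4 [order #4] market_buy(qty=8): fills=#4x#1:8@104; bids=[#2:8@100 #3:8@96] asks=[#1:2@104]
After op 5 [order #5] limit_sell(price=99, qty=6): fills=#2x#5:6@100; bids=[#2:2@100 #3:8@96] asks=[#1:2@104]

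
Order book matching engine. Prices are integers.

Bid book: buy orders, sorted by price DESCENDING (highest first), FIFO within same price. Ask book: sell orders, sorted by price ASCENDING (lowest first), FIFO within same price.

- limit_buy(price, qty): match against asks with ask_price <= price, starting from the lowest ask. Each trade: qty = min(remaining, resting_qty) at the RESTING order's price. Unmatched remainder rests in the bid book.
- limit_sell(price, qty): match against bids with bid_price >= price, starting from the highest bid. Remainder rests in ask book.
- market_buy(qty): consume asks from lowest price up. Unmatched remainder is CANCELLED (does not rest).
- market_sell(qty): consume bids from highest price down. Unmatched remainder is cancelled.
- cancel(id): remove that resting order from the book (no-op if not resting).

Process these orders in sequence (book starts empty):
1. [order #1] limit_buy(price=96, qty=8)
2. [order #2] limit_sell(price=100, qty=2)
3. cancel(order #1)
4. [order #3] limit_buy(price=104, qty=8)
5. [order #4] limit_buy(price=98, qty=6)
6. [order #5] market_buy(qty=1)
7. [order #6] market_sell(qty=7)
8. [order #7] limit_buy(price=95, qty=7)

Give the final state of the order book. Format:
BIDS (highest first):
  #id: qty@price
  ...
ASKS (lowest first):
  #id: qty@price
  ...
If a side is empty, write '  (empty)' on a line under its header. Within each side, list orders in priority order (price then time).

Answer: BIDS (highest first):
  #4: 5@98
  #7: 7@95
ASKS (lowest first):
  (empty)

Derivation:
After op 1 [order #1] limit_buy(price=96, qty=8): fills=none; bids=[#1:8@96] asks=[-]
After op 2 [order #2] limit_sell(price=100, qty=2): fills=none; bids=[#1:8@96] asks=[#2:2@100]
After op 3 cancel(order #1): fills=none; bids=[-] asks=[#2:2@100]
After op 4 [order #3] limit_buy(price=104, qty=8): fills=#3x#2:2@100; bids=[#3:6@104] asks=[-]
After op 5 [order #4] limit_buy(price=98, qty=6): fills=none; bids=[#3:6@104 #4:6@98] asks=[-]
After op 6 [order #5] market_buy(qty=1): fills=none; bids=[#3:6@104 #4:6@98] asks=[-]
After op 7 [order #6] market_sell(qty=7): fills=#3x#6:6@104 #4x#6:1@98; bids=[#4:5@98] asks=[-]
After op 8 [order #7] limit_buy(price=95, qty=7): fills=none; bids=[#4:5@98 #7:7@95] asks=[-]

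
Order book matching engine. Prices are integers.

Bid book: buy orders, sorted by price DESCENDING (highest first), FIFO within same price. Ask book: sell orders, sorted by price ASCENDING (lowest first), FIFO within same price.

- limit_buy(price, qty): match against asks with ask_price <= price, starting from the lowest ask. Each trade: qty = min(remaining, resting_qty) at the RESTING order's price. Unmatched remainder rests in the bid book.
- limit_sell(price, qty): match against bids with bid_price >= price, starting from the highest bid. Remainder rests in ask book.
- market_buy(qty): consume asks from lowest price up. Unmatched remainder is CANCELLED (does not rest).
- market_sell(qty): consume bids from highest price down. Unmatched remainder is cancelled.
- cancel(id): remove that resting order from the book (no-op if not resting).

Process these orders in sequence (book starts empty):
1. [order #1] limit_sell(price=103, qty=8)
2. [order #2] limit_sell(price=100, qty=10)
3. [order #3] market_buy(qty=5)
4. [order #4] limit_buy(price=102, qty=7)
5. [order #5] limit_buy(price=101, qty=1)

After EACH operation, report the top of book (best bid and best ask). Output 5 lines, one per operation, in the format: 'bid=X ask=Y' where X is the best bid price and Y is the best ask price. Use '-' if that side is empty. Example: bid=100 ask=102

Answer: bid=- ask=103
bid=- ask=100
bid=- ask=100
bid=102 ask=103
bid=102 ask=103

Derivation:
After op 1 [order #1] limit_sell(price=103, qty=8): fills=none; bids=[-] asks=[#1:8@103]
After op 2 [order #2] limit_sell(price=100, qty=10): fills=none; bids=[-] asks=[#2:10@100 #1:8@103]
After op 3 [order #3] market_buy(qty=5): fills=#3x#2:5@100; bids=[-] asks=[#2:5@100 #1:8@103]
After op 4 [order #4] limit_buy(price=102, qty=7): fills=#4x#2:5@100; bids=[#4:2@102] asks=[#1:8@103]
After op 5 [order #5] limit_buy(price=101, qty=1): fills=none; bids=[#4:2@102 #5:1@101] asks=[#1:8@103]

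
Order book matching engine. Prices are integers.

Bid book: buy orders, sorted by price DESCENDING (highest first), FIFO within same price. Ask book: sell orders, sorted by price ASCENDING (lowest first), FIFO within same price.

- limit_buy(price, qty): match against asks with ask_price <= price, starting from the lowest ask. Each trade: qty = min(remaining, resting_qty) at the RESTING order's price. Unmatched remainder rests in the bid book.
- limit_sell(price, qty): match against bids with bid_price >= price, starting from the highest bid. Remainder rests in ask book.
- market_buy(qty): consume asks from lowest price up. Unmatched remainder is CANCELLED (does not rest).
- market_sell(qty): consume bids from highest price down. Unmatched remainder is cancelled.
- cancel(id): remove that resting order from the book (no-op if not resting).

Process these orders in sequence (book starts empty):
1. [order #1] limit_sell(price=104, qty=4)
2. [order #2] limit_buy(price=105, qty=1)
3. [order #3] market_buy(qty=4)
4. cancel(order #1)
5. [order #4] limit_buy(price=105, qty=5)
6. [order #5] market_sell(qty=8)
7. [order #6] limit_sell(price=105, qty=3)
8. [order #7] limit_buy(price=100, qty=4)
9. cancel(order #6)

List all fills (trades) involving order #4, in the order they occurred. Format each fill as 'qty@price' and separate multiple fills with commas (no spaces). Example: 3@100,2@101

After op 1 [order #1] limit_sell(price=104, qty=4): fills=none; bids=[-] asks=[#1:4@104]
After op 2 [order #2] limit_buy(price=105, qty=1): fills=#2x#1:1@104; bids=[-] asks=[#1:3@104]
After op 3 [order #3] market_buy(qty=4): fills=#3x#1:3@104; bids=[-] asks=[-]
After op 4 cancel(order #1): fills=none; bids=[-] asks=[-]
After op 5 [order #4] limit_buy(price=105, qty=5): fills=none; bids=[#4:5@105] asks=[-]
After op 6 [order #5] market_sell(qty=8): fills=#4x#5:5@105; bids=[-] asks=[-]
After op 7 [order #6] limit_sell(price=105, qty=3): fills=none; bids=[-] asks=[#6:3@105]
After op 8 [order #7] limit_buy(price=100, qty=4): fills=none; bids=[#7:4@100] asks=[#6:3@105]
After op 9 cancel(order #6): fills=none; bids=[#7:4@100] asks=[-]

Answer: 5@105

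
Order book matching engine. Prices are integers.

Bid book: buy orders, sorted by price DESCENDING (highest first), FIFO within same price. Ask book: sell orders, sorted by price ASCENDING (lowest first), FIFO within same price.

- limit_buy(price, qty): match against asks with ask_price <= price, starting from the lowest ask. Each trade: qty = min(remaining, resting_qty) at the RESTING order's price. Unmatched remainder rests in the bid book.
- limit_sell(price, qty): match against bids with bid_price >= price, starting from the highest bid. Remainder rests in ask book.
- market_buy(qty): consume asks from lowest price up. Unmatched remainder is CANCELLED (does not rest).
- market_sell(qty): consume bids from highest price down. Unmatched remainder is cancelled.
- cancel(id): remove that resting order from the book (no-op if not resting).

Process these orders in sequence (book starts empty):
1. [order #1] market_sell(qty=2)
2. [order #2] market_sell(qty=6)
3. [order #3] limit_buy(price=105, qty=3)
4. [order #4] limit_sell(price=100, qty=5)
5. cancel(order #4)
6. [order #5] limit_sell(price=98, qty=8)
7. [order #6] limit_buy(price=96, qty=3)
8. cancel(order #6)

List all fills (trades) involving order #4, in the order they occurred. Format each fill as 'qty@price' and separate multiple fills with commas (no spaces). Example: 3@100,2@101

After op 1 [order #1] market_sell(qty=2): fills=none; bids=[-] asks=[-]
After op 2 [order #2] market_sell(qty=6): fills=none; bids=[-] asks=[-]
After op 3 [order #3] limit_buy(price=105, qty=3): fills=none; bids=[#3:3@105] asks=[-]
After op 4 [order #4] limit_sell(price=100, qty=5): fills=#3x#4:3@105; bids=[-] asks=[#4:2@100]
After op 5 cancel(order #4): fills=none; bids=[-] asks=[-]
After op 6 [order #5] limit_sell(price=98, qty=8): fills=none; bids=[-] asks=[#5:8@98]
After op 7 [order #6] limit_buy(price=96, qty=3): fills=none; bids=[#6:3@96] asks=[#5:8@98]
After op 8 cancel(order #6): fills=none; bids=[-] asks=[#5:8@98]

Answer: 3@105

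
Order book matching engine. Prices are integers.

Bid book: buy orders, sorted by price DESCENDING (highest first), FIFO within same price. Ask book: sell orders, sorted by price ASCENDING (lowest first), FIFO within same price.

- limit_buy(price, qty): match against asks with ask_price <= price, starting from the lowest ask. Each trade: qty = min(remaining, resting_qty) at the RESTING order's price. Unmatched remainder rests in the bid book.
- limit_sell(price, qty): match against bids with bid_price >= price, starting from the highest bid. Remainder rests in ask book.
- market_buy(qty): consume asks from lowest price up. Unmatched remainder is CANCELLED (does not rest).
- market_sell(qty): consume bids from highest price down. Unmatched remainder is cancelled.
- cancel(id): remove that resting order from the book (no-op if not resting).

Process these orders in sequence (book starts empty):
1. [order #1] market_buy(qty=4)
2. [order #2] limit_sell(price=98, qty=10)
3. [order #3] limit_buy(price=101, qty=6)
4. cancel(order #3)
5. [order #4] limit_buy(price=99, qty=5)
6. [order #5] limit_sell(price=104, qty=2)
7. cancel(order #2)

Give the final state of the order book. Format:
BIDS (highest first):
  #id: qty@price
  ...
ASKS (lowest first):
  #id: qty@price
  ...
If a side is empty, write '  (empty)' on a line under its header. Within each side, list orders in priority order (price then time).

After op 1 [order #1] market_buy(qty=4): fills=none; bids=[-] asks=[-]
After op 2 [order #2] limit_sell(price=98, qty=10): fills=none; bids=[-] asks=[#2:10@98]
After op 3 [order #3] limit_buy(price=101, qty=6): fills=#3x#2:6@98; bids=[-] asks=[#2:4@98]
After op 4 cancel(order #3): fills=none; bids=[-] asks=[#2:4@98]
After op 5 [order #4] limit_buy(price=99, qty=5): fills=#4x#2:4@98; bids=[#4:1@99] asks=[-]
After op 6 [order #5] limit_sell(price=104, qty=2): fills=none; bids=[#4:1@99] asks=[#5:2@104]
After op 7 cancel(order #2): fills=none; bids=[#4:1@99] asks=[#5:2@104]

Answer: BIDS (highest first):
  #4: 1@99
ASKS (lowest first):
  #5: 2@104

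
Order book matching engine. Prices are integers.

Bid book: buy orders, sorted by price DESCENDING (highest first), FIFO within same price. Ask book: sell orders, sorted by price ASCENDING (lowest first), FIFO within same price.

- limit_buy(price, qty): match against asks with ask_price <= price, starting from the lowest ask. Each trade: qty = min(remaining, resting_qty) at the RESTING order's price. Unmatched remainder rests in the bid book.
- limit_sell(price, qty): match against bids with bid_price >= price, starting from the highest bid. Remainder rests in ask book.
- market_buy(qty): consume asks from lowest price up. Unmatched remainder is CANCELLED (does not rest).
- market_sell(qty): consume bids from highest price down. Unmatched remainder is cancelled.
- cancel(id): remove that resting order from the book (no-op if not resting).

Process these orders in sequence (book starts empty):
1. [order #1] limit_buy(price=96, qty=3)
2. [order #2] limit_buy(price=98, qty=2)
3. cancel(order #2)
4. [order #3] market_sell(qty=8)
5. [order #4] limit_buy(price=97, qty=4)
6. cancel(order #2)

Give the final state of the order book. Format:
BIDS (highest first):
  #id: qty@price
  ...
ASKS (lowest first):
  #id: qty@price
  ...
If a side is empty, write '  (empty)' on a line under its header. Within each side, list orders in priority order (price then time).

Answer: BIDS (highest first):
  #4: 4@97
ASKS (lowest first):
  (empty)

Derivation:
After op 1 [order #1] limit_buy(price=96, qty=3): fills=none; bids=[#1:3@96] asks=[-]
After op 2 [order #2] limit_buy(price=98, qty=2): fills=none; bids=[#2:2@98 #1:3@96] asks=[-]
After op 3 cancel(order #2): fills=none; bids=[#1:3@96] asks=[-]
After op 4 [order #3] market_sell(qty=8): fills=#1x#3:3@96; bids=[-] asks=[-]
After op 5 [order #4] limit_buy(price=97, qty=4): fills=none; bids=[#4:4@97] asks=[-]
After op 6 cancel(order #2): fills=none; bids=[#4:4@97] asks=[-]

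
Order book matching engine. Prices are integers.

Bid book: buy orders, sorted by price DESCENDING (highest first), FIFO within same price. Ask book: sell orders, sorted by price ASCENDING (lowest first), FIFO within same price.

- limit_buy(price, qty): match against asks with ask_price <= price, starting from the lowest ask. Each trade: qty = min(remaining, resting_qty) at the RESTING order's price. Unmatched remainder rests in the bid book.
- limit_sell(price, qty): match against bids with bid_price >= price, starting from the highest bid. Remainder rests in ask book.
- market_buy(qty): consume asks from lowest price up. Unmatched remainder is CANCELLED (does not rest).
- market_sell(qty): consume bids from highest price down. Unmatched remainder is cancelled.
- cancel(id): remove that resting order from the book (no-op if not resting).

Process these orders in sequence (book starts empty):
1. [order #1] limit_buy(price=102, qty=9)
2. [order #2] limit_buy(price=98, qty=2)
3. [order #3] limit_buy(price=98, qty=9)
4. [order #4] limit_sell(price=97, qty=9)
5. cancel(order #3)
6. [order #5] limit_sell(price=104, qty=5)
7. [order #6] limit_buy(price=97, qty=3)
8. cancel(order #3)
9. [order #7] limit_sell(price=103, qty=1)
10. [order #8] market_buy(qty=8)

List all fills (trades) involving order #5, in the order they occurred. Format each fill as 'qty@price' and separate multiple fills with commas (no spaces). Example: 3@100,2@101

Answer: 5@104

Derivation:
After op 1 [order #1] limit_buy(price=102, qty=9): fills=none; bids=[#1:9@102] asks=[-]
After op 2 [order #2] limit_buy(price=98, qty=2): fills=none; bids=[#1:9@102 #2:2@98] asks=[-]
After op 3 [order #3] limit_buy(price=98, qty=9): fills=none; bids=[#1:9@102 #2:2@98 #3:9@98] asks=[-]
After op 4 [order #4] limit_sell(price=97, qty=9): fills=#1x#4:9@102; bids=[#2:2@98 #3:9@98] asks=[-]
After op 5 cancel(order #3): fills=none; bids=[#2:2@98] asks=[-]
After op 6 [order #5] limit_sell(price=104, qty=5): fills=none; bids=[#2:2@98] asks=[#5:5@104]
After op 7 [order #6] limit_buy(price=97, qty=3): fills=none; bids=[#2:2@98 #6:3@97] asks=[#5:5@104]
After op 8 cancel(order #3): fills=none; bids=[#2:2@98 #6:3@97] asks=[#5:5@104]
After op 9 [order #7] limit_sell(price=103, qty=1): fills=none; bids=[#2:2@98 #6:3@97] asks=[#7:1@103 #5:5@104]
After op 10 [order #8] market_buy(qty=8): fills=#8x#7:1@103 #8x#5:5@104; bids=[#2:2@98 #6:3@97] asks=[-]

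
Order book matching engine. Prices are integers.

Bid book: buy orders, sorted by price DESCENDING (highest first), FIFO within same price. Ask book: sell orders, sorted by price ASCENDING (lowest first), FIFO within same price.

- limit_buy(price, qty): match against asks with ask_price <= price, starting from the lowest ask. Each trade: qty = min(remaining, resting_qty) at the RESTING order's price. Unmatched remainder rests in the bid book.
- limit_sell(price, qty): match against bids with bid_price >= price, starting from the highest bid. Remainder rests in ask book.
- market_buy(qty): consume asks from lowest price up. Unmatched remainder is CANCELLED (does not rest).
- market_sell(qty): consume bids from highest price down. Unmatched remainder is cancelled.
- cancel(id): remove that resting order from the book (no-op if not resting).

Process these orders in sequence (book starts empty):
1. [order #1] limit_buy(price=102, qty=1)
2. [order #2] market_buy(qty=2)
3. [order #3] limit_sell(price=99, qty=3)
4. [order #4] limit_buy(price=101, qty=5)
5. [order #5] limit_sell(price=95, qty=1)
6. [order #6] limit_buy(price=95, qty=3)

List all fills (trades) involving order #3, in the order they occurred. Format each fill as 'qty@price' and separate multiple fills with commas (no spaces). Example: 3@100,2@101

After op 1 [order #1] limit_buy(price=102, qty=1): fills=none; bids=[#1:1@102] asks=[-]
After op 2 [order #2] market_buy(qty=2): fills=none; bids=[#1:1@102] asks=[-]
After op 3 [order #3] limit_sell(price=99, qty=3): fills=#1x#3:1@102; bids=[-] asks=[#3:2@99]
After op 4 [order #4] limit_buy(price=101, qty=5): fills=#4x#3:2@99; bids=[#4:3@101] asks=[-]
After op 5 [order #5] limit_sell(price=95, qty=1): fills=#4x#5:1@101; bids=[#4:2@101] asks=[-]
After op 6 [order #6] limit_buy(price=95, qty=3): fills=none; bids=[#4:2@101 #6:3@95] asks=[-]

Answer: 1@102,2@99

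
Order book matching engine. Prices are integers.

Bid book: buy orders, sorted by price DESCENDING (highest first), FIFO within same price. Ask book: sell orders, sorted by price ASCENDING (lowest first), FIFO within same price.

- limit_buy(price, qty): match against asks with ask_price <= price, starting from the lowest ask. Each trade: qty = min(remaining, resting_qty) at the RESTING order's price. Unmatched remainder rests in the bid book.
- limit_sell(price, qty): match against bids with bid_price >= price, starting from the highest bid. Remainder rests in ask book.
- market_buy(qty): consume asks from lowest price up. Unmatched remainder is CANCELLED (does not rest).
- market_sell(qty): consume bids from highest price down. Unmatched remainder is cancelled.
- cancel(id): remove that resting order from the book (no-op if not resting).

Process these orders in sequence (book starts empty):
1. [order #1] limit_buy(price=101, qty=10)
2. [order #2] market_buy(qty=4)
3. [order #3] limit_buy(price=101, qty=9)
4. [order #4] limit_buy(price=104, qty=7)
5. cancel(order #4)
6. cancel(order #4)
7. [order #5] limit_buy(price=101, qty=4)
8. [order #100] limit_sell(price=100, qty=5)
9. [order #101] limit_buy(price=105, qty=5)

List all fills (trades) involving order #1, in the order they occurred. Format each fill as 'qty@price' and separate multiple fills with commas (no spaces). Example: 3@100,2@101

Answer: 5@101

Derivation:
After op 1 [order #1] limit_buy(price=101, qty=10): fills=none; bids=[#1:10@101] asks=[-]
After op 2 [order #2] market_buy(qty=4): fills=none; bids=[#1:10@101] asks=[-]
After op 3 [order #3] limit_buy(price=101, qty=9): fills=none; bids=[#1:10@101 #3:9@101] asks=[-]
After op 4 [order #4] limit_buy(price=104, qty=7): fills=none; bids=[#4:7@104 #1:10@101 #3:9@101] asks=[-]
After op 5 cancel(order #4): fills=none; bids=[#1:10@101 #3:9@101] asks=[-]
After op 6 cancel(order #4): fills=none; bids=[#1:10@101 #3:9@101] asks=[-]
After op 7 [order #5] limit_buy(price=101, qty=4): fills=none; bids=[#1:10@101 #3:9@101 #5:4@101] asks=[-]
After op 8 [order #100] limit_sell(price=100, qty=5): fills=#1x#100:5@101; bids=[#1:5@101 #3:9@101 #5:4@101] asks=[-]
After op 9 [order #101] limit_buy(price=105, qty=5): fills=none; bids=[#101:5@105 #1:5@101 #3:9@101 #5:4@101] asks=[-]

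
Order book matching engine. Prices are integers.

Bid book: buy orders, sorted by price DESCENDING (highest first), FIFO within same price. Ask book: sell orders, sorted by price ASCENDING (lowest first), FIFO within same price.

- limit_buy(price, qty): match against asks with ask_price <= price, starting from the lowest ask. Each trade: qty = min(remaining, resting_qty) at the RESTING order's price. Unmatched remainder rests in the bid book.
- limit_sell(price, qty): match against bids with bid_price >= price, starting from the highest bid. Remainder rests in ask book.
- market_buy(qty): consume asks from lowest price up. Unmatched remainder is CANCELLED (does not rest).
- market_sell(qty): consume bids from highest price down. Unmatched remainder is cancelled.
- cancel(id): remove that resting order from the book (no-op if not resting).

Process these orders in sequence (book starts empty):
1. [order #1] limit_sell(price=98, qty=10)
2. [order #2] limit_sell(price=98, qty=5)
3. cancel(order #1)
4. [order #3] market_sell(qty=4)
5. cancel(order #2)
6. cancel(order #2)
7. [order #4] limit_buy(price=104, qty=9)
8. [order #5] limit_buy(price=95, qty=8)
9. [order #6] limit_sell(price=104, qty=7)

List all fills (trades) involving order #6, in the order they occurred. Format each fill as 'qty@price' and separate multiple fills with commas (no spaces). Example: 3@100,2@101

After op 1 [order #1] limit_sell(price=98, qty=10): fills=none; bids=[-] asks=[#1:10@98]
After op 2 [order #2] limit_sell(price=98, qty=5): fills=none; bids=[-] asks=[#1:10@98 #2:5@98]
After op 3 cancel(order #1): fills=none; bids=[-] asks=[#2:5@98]
After op 4 [order #3] market_sell(qty=4): fills=none; bids=[-] asks=[#2:5@98]
After op 5 cancel(order #2): fills=none; bids=[-] asks=[-]
After op 6 cancel(order #2): fills=none; bids=[-] asks=[-]
After op 7 [order #4] limit_buy(price=104, qty=9): fills=none; bids=[#4:9@104] asks=[-]
After op 8 [order #5] limit_buy(price=95, qty=8): fills=none; bids=[#4:9@104 #5:8@95] asks=[-]
After op 9 [order #6] limit_sell(price=104, qty=7): fills=#4x#6:7@104; bids=[#4:2@104 #5:8@95] asks=[-]

Answer: 7@104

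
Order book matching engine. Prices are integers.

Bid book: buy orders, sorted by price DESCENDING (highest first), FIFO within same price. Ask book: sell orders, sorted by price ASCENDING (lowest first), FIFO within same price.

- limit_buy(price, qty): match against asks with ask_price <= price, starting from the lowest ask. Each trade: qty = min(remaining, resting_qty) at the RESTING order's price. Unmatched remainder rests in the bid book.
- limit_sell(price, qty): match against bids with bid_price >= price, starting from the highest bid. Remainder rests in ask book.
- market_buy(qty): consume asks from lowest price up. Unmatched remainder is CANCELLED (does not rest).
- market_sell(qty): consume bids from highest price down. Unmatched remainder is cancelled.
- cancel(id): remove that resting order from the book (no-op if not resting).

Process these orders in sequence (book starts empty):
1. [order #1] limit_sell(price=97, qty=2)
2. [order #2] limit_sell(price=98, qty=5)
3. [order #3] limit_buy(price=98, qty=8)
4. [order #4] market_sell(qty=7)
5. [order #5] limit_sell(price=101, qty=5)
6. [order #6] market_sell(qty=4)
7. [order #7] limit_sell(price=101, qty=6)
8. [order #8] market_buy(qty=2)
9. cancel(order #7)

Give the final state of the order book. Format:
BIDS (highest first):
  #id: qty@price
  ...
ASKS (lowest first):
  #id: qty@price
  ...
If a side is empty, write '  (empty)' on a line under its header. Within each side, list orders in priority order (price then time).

Answer: BIDS (highest first):
  (empty)
ASKS (lowest first):
  #5: 3@101

Derivation:
After op 1 [order #1] limit_sell(price=97, qty=2): fills=none; bids=[-] asks=[#1:2@97]
After op 2 [order #2] limit_sell(price=98, qty=5): fills=none; bids=[-] asks=[#1:2@97 #2:5@98]
After op 3 [order #3] limit_buy(price=98, qty=8): fills=#3x#1:2@97 #3x#2:5@98; bids=[#3:1@98] asks=[-]
After op 4 [order #4] market_sell(qty=7): fills=#3x#4:1@98; bids=[-] asks=[-]
After op 5 [order #5] limit_sell(price=101, qty=5): fills=none; bids=[-] asks=[#5:5@101]
After op 6 [order #6] market_sell(qty=4): fills=none; bids=[-] asks=[#5:5@101]
After op 7 [order #7] limit_sell(price=101, qty=6): fills=none; bids=[-] asks=[#5:5@101 #7:6@101]
After op 8 [order #8] market_buy(qty=2): fills=#8x#5:2@101; bids=[-] asks=[#5:3@101 #7:6@101]
After op 9 cancel(order #7): fills=none; bids=[-] asks=[#5:3@101]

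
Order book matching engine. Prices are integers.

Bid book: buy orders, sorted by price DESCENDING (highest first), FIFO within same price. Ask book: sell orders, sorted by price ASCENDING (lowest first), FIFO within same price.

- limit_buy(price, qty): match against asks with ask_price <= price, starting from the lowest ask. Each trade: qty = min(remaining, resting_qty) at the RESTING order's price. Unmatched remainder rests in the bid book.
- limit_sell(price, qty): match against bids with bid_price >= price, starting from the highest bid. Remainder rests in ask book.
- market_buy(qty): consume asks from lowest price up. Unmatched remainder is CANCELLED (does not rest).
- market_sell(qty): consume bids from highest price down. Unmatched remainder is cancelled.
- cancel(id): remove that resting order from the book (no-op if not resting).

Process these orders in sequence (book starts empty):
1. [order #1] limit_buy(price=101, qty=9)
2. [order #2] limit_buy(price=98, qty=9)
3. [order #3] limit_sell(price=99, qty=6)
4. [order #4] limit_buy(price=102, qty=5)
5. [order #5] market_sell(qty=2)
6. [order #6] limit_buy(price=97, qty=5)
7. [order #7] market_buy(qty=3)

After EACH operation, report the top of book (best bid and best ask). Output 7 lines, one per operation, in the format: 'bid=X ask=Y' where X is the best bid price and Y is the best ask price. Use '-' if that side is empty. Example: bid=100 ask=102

Answer: bid=101 ask=-
bid=101 ask=-
bid=101 ask=-
bid=102 ask=-
bid=102 ask=-
bid=102 ask=-
bid=102 ask=-

Derivation:
After op 1 [order #1] limit_buy(price=101, qty=9): fills=none; bids=[#1:9@101] asks=[-]
After op 2 [order #2] limit_buy(price=98, qty=9): fills=none; bids=[#1:9@101 #2:9@98] asks=[-]
After op 3 [order #3] limit_sell(price=99, qty=6): fills=#1x#3:6@101; bids=[#1:3@101 #2:9@98] asks=[-]
After op 4 [order #4] limit_buy(price=102, qty=5): fills=none; bids=[#4:5@102 #1:3@101 #2:9@98] asks=[-]
After op 5 [order #5] market_sell(qty=2): fills=#4x#5:2@102; bids=[#4:3@102 #1:3@101 #2:9@98] asks=[-]
After op 6 [order #6] limit_buy(price=97, qty=5): fills=none; bids=[#4:3@102 #1:3@101 #2:9@98 #6:5@97] asks=[-]
After op 7 [order #7] market_buy(qty=3): fills=none; bids=[#4:3@102 #1:3@101 #2:9@98 #6:5@97] asks=[-]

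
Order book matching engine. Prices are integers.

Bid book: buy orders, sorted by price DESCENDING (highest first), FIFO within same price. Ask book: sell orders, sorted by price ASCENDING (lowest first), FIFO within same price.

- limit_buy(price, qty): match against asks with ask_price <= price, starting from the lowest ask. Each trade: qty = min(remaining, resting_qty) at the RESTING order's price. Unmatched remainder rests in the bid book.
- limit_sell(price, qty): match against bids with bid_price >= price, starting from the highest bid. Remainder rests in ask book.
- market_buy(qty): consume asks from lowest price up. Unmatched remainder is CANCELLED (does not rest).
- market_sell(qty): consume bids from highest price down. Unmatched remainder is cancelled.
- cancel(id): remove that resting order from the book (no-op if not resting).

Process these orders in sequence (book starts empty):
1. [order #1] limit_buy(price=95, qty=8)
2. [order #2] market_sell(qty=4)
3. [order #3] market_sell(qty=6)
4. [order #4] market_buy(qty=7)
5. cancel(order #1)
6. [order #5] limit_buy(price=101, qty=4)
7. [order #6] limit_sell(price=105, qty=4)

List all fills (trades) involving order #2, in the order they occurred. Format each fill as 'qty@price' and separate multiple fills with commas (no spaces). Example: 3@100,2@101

Answer: 4@95

Derivation:
After op 1 [order #1] limit_buy(price=95, qty=8): fills=none; bids=[#1:8@95] asks=[-]
After op 2 [order #2] market_sell(qty=4): fills=#1x#2:4@95; bids=[#1:4@95] asks=[-]
After op 3 [order #3] market_sell(qty=6): fills=#1x#3:4@95; bids=[-] asks=[-]
After op 4 [order #4] market_buy(qty=7): fills=none; bids=[-] asks=[-]
After op 5 cancel(order #1): fills=none; bids=[-] asks=[-]
After op 6 [order #5] limit_buy(price=101, qty=4): fills=none; bids=[#5:4@101] asks=[-]
After op 7 [order #6] limit_sell(price=105, qty=4): fills=none; bids=[#5:4@101] asks=[#6:4@105]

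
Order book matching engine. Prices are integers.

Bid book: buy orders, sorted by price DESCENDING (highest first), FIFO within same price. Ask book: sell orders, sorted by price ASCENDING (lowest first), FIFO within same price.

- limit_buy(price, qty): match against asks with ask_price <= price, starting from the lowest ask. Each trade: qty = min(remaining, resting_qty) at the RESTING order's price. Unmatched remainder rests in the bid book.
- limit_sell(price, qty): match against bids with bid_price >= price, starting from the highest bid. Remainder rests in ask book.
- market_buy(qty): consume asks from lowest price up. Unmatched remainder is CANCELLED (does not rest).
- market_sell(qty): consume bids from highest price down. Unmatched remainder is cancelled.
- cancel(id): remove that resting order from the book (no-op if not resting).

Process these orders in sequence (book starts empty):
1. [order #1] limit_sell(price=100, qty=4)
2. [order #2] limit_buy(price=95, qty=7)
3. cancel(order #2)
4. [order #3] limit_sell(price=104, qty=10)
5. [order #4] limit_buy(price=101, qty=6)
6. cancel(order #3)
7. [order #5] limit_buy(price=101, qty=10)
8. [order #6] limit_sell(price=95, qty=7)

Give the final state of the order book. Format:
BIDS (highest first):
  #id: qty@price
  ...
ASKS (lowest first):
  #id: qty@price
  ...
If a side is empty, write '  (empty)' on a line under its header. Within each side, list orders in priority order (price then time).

After op 1 [order #1] limit_sell(price=100, qty=4): fills=none; bids=[-] asks=[#1:4@100]
After op 2 [order #2] limit_buy(price=95, qty=7): fills=none; bids=[#2:7@95] asks=[#1:4@100]
After op 3 cancel(order #2): fills=none; bids=[-] asks=[#1:4@100]
After op 4 [order #3] limit_sell(price=104, qty=10): fills=none; bids=[-] asks=[#1:4@100 #3:10@104]
After op 5 [order #4] limit_buy(price=101, qty=6): fills=#4x#1:4@100; bids=[#4:2@101] asks=[#3:10@104]
After op 6 cancel(order #3): fills=none; bids=[#4:2@101] asks=[-]
After op 7 [order #5] limit_buy(price=101, qty=10): fills=none; bids=[#4:2@101 #5:10@101] asks=[-]
After op 8 [order #6] limit_sell(price=95, qty=7): fills=#4x#6:2@101 #5x#6:5@101; bids=[#5:5@101] asks=[-]

Answer: BIDS (highest first):
  #5: 5@101
ASKS (lowest first):
  (empty)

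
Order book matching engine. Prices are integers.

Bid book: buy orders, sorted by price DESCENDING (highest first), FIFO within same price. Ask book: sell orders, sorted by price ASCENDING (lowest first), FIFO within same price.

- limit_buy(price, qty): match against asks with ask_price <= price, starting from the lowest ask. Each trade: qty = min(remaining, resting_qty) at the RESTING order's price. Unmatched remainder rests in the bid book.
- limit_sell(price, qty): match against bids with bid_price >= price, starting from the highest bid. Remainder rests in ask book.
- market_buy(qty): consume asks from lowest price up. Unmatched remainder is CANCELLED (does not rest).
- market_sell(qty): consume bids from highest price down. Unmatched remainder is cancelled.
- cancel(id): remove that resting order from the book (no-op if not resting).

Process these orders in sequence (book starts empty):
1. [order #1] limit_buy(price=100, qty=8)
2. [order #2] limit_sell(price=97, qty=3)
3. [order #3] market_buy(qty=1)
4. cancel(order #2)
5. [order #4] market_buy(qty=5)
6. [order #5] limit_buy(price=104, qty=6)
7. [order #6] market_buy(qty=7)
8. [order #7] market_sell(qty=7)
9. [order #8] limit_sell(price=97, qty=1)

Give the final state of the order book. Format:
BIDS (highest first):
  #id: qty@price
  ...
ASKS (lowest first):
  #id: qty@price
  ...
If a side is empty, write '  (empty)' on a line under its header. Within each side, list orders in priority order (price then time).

Answer: BIDS (highest first):
  #1: 3@100
ASKS (lowest first):
  (empty)

Derivation:
After op 1 [order #1] limit_buy(price=100, qty=8): fills=none; bids=[#1:8@100] asks=[-]
After op 2 [order #2] limit_sell(price=97, qty=3): fills=#1x#2:3@100; bids=[#1:5@100] asks=[-]
After op 3 [order #3] market_buy(qty=1): fills=none; bids=[#1:5@100] asks=[-]
After op 4 cancel(order #2): fills=none; bids=[#1:5@100] asks=[-]
After op 5 [order #4] market_buy(qty=5): fills=none; bids=[#1:5@100] asks=[-]
After op 6 [order #5] limit_buy(price=104, qty=6): fills=none; bids=[#5:6@104 #1:5@100] asks=[-]
After op 7 [order #6] market_buy(qty=7): fills=none; bids=[#5:6@104 #1:5@100] asks=[-]
After op 8 [order #7] market_sell(qty=7): fills=#5x#7:6@104 #1x#7:1@100; bids=[#1:4@100] asks=[-]
After op 9 [order #8] limit_sell(price=97, qty=1): fills=#1x#8:1@100; bids=[#1:3@100] asks=[-]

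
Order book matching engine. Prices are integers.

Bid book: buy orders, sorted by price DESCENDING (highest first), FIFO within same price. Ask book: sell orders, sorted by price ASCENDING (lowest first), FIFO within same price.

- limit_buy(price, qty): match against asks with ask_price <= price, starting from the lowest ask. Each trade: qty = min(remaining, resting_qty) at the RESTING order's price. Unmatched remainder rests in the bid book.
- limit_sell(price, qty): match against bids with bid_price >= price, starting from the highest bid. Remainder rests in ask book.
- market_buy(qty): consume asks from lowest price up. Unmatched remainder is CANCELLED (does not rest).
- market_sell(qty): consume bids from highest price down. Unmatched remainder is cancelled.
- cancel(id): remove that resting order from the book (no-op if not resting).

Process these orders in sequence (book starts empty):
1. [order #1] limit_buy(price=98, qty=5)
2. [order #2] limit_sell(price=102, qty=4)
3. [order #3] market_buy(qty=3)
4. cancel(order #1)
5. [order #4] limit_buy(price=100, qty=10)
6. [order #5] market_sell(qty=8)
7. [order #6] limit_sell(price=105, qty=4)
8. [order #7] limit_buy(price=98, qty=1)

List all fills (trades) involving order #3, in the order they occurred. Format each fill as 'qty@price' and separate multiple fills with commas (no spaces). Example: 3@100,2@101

After op 1 [order #1] limit_buy(price=98, qty=5): fills=none; bids=[#1:5@98] asks=[-]
After op 2 [order #2] limit_sell(price=102, qty=4): fills=none; bids=[#1:5@98] asks=[#2:4@102]
After op 3 [order #3] market_buy(qty=3): fills=#3x#2:3@102; bids=[#1:5@98] asks=[#2:1@102]
After op 4 cancel(order #1): fills=none; bids=[-] asks=[#2:1@102]
After op 5 [order #4] limit_buy(price=100, qty=10): fills=none; bids=[#4:10@100] asks=[#2:1@102]
After op 6 [order #5] market_sell(qty=8): fills=#4x#5:8@100; bids=[#4:2@100] asks=[#2:1@102]
After op 7 [order #6] limit_sell(price=105, qty=4): fills=none; bids=[#4:2@100] asks=[#2:1@102 #6:4@105]
After op 8 [order #7] limit_buy(price=98, qty=1): fills=none; bids=[#4:2@100 #7:1@98] asks=[#2:1@102 #6:4@105]

Answer: 3@102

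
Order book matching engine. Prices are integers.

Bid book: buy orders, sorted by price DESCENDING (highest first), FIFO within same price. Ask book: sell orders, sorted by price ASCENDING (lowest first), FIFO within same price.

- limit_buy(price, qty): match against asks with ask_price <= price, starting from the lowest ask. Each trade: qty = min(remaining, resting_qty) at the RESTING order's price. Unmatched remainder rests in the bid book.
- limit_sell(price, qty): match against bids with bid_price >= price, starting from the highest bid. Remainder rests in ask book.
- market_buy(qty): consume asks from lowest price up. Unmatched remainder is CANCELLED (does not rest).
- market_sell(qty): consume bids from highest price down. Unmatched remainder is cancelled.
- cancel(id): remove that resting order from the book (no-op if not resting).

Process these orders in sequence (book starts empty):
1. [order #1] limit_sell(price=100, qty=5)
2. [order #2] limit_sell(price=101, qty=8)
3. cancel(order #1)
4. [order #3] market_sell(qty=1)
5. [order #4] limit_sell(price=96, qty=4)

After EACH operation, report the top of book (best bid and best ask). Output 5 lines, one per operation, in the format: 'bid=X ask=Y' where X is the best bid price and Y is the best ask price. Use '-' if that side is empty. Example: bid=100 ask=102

After op 1 [order #1] limit_sell(price=100, qty=5): fills=none; bids=[-] asks=[#1:5@100]
After op 2 [order #2] limit_sell(price=101, qty=8): fills=none; bids=[-] asks=[#1:5@100 #2:8@101]
After op 3 cancel(order #1): fills=none; bids=[-] asks=[#2:8@101]
After op 4 [order #3] market_sell(qty=1): fills=none; bids=[-] asks=[#2:8@101]
After op 5 [order #4] limit_sell(price=96, qty=4): fills=none; bids=[-] asks=[#4:4@96 #2:8@101]

Answer: bid=- ask=100
bid=- ask=100
bid=- ask=101
bid=- ask=101
bid=- ask=96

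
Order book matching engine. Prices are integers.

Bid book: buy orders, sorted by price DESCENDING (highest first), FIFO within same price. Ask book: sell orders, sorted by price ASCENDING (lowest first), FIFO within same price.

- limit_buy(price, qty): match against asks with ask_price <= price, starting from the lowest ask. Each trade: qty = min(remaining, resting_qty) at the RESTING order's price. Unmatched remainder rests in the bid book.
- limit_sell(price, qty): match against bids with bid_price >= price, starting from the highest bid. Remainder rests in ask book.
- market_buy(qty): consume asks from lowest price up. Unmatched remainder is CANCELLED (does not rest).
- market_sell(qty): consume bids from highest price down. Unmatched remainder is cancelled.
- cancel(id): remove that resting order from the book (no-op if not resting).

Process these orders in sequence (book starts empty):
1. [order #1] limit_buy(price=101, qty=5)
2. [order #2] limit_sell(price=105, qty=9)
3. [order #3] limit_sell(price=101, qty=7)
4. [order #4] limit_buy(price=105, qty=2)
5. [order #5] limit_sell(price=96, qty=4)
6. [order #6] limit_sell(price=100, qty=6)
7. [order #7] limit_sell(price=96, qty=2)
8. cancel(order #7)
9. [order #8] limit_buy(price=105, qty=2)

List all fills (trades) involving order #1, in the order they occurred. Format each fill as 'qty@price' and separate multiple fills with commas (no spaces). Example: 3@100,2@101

Answer: 5@101

Derivation:
After op 1 [order #1] limit_buy(price=101, qty=5): fills=none; bids=[#1:5@101] asks=[-]
After op 2 [order #2] limit_sell(price=105, qty=9): fills=none; bids=[#1:5@101] asks=[#2:9@105]
After op 3 [order #3] limit_sell(price=101, qty=7): fills=#1x#3:5@101; bids=[-] asks=[#3:2@101 #2:9@105]
After op 4 [order #4] limit_buy(price=105, qty=2): fills=#4x#3:2@101; bids=[-] asks=[#2:9@105]
After op 5 [order #5] limit_sell(price=96, qty=4): fills=none; bids=[-] asks=[#5:4@96 #2:9@105]
After op 6 [order #6] limit_sell(price=100, qty=6): fills=none; bids=[-] asks=[#5:4@96 #6:6@100 #2:9@105]
After op 7 [order #7] limit_sell(price=96, qty=2): fills=none; bids=[-] asks=[#5:4@96 #7:2@96 #6:6@100 #2:9@105]
After op 8 cancel(order #7): fills=none; bids=[-] asks=[#5:4@96 #6:6@100 #2:9@105]
After op 9 [order #8] limit_buy(price=105, qty=2): fills=#8x#5:2@96; bids=[-] asks=[#5:2@96 #6:6@100 #2:9@105]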